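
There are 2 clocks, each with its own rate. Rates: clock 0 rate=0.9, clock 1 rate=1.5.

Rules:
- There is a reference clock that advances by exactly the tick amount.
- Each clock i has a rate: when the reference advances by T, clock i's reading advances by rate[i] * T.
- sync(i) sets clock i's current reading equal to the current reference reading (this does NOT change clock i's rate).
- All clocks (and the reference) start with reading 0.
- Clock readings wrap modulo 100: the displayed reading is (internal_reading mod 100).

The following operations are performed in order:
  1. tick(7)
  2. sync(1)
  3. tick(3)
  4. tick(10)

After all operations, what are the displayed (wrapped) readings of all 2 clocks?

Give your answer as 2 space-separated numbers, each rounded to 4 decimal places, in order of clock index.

After op 1 tick(7): ref=7.0000 raw=[6.3000 10.5000]
After op 2 sync(1): ref=7.0000 raw=[6.3000 7.0000]
After op 3 tick(3): ref=10.0000 raw=[9.0000 11.5000]
After op 4 tick(10): ref=20.0000 raw=[18.0000 26.5000]
Wrap final raw readings (mod 100): 18.0000 mod 100 = 18.0000; 26.5000 mod 100 = 26.5000

Answer: 18.0000 26.5000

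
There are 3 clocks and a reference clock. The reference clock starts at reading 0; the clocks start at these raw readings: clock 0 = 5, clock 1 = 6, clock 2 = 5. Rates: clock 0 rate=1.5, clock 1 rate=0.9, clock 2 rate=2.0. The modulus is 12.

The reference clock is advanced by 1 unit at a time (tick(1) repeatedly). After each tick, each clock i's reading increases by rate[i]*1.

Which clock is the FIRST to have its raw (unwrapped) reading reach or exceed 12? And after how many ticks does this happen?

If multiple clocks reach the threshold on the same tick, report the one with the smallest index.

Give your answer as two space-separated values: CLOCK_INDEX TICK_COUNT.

clock 0: start=5, rate=1.5, needs 12-5 = 7; ticks = ceil(7/1.5) = ceil(4.6667) = 5; reading at tick 5 = 5 + 1.5*5 = 12.5000
clock 1: start=6, rate=0.9, needs 12-6 = 6; ticks = ceil(6/0.9) = ceil(6.6667) = 7; reading at tick 7 = 6 + 0.9*7 = 12.3000
clock 2: start=5, rate=2.0, needs 12-5 = 7; ticks = ceil(7/2.0) = ceil(3.5000) = 4; reading at tick 4 = 5 + 2.0*4 = 13.0000
Minimum tick count = 4; winners = [2]; smallest index = 2

Answer: 2 4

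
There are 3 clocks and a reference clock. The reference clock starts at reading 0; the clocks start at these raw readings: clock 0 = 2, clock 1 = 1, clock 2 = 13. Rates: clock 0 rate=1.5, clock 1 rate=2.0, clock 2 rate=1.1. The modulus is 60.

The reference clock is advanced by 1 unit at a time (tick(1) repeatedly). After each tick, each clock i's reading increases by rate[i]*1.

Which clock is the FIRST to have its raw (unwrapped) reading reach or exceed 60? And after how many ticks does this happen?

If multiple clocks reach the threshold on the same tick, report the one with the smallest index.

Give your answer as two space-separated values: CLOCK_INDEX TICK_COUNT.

clock 0: start=2, rate=1.5, needs 60-2 = 58; ticks = ceil(58/1.5) = ceil(38.6667) = 39; reading at tick 39 = 2 + 1.5*39 = 60.5000
clock 1: start=1, rate=2.0, needs 60-1 = 59; ticks = ceil(59/2.0) = ceil(29.5000) = 30; reading at tick 30 = 1 + 2.0*30 = 61.0000
clock 2: start=13, rate=1.1, needs 60-13 = 47; ticks = ceil(47/1.1) = ceil(42.7273) = 43; reading at tick 43 = 13 + 1.1*43 = 60.3000
Minimum tick count = 30; winners = [1]; smallest index = 1

Answer: 1 30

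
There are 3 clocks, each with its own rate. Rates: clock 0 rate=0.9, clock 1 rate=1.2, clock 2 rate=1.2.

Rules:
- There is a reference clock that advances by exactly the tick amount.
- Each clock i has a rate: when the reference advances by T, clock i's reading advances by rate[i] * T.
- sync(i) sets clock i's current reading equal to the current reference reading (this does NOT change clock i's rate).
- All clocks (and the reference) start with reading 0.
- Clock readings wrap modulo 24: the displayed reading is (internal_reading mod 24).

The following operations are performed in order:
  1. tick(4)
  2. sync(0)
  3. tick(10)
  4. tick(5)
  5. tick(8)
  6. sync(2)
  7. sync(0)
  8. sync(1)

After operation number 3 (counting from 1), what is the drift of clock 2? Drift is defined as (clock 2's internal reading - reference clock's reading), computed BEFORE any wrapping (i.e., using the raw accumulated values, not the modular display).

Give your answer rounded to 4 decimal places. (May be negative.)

Answer: 2.8000

Derivation:
After op 1 tick(4): ref=4.0000 raw=[3.6000 4.8000 4.8000]
After op 2 sync(0): ref=4.0000 raw=[4.0000 4.8000 4.8000]
After op 3 tick(10): ref=14.0000 raw=[13.0000 16.8000 16.8000]
Drift of clock 2 after op 3: 16.8000 - 14.0000 = 2.8000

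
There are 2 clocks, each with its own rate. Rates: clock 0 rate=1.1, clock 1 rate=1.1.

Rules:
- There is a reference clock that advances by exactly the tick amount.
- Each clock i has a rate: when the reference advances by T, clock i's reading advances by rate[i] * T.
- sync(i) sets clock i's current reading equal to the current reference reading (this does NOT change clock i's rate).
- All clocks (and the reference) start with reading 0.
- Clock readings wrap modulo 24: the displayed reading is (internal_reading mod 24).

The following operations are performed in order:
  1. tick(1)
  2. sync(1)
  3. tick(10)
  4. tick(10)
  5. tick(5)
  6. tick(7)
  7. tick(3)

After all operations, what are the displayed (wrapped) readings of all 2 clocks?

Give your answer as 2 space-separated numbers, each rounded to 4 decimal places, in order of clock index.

After op 1 tick(1): ref=1.0000 raw=[1.1000 1.1000]
After op 2 sync(1): ref=1.0000 raw=[1.1000 1.0000]
After op 3 tick(10): ref=11.0000 raw=[12.1000 12.0000]
After op 4 tick(10): ref=21.0000 raw=[23.1000 23.0000]
After op 5 tick(5): ref=26.0000 raw=[28.6000 28.5000]
After op 6 tick(7): ref=33.0000 raw=[36.3000 36.2000]
After op 7 tick(3): ref=36.0000 raw=[39.6000 39.5000]
Wrap final raw readings (mod 24): 39.6000 mod 24 = 15.6000; 39.5000 mod 24 = 15.5000

Answer: 15.6000 15.5000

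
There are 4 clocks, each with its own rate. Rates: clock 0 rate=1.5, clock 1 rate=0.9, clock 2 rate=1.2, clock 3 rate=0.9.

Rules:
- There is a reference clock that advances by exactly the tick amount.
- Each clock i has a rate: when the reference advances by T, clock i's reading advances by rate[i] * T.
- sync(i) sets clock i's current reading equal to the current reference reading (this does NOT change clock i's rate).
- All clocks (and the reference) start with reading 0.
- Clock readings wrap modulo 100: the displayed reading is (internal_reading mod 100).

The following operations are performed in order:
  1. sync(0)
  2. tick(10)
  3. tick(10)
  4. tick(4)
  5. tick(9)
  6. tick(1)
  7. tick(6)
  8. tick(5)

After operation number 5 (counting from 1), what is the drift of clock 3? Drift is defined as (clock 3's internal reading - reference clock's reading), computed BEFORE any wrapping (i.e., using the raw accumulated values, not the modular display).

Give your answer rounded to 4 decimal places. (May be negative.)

Answer: -3.3000

Derivation:
After op 1 sync(0): ref=0.0000 raw=[0.0000 0.0000 0.0000 0.0000]
After op 2 tick(10): ref=10.0000 raw=[15.0000 9.0000 12.0000 9.0000]
After op 3 tick(10): ref=20.0000 raw=[30.0000 18.0000 24.0000 18.0000]
After op 4 tick(4): ref=24.0000 raw=[36.0000 21.6000 28.8000 21.6000]
After op 5 tick(9): ref=33.0000 raw=[49.5000 29.7000 39.6000 29.7000]
Drift of clock 3 after op 5: 29.7000 - 33.0000 = -3.3000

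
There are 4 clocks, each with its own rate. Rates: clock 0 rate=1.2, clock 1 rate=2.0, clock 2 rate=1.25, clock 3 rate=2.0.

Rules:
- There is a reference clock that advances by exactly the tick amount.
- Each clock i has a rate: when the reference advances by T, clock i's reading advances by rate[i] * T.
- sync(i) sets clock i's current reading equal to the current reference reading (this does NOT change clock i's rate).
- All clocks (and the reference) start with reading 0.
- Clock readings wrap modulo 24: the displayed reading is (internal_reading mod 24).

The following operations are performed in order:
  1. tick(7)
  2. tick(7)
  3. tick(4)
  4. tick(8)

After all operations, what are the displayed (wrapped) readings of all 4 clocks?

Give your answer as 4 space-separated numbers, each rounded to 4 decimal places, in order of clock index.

After op 1 tick(7): ref=7.0000 raw=[8.4000 14.0000 8.7500 14.0000]
After op 2 tick(7): ref=14.0000 raw=[16.8000 28.0000 17.5000 28.0000]
After op 3 tick(4): ref=18.0000 raw=[21.6000 36.0000 22.5000 36.0000]
After op 4 tick(8): ref=26.0000 raw=[31.2000 52.0000 32.5000 52.0000]
Wrap final raw readings (mod 24): 31.2000 mod 24 = 7.2000; 52.0000 mod 24 = 4.0000; 32.5000 mod 24 = 8.5000; 52.0000 mod 24 = 4.0000

Answer: 7.2000 4.0000 8.5000 4.0000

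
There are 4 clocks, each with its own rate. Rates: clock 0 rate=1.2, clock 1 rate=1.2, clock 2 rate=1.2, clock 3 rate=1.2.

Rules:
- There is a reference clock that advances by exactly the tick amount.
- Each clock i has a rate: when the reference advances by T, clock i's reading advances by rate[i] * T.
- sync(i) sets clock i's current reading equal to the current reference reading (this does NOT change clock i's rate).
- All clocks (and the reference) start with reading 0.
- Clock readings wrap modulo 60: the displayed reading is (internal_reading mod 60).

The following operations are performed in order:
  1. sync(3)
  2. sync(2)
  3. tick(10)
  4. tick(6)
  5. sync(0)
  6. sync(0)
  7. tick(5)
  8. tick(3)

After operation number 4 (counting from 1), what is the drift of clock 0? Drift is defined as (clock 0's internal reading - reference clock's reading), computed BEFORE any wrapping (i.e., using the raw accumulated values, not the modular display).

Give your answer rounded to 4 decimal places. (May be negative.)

Answer: 3.2000

Derivation:
After op 1 sync(3): ref=0.0000 raw=[0.0000 0.0000 0.0000 0.0000]
After op 2 sync(2): ref=0.0000 raw=[0.0000 0.0000 0.0000 0.0000]
After op 3 tick(10): ref=10.0000 raw=[12.0000 12.0000 12.0000 12.0000]
After op 4 tick(6): ref=16.0000 raw=[19.2000 19.2000 19.2000 19.2000]
Drift of clock 0 after op 4: 19.2000 - 16.0000 = 3.2000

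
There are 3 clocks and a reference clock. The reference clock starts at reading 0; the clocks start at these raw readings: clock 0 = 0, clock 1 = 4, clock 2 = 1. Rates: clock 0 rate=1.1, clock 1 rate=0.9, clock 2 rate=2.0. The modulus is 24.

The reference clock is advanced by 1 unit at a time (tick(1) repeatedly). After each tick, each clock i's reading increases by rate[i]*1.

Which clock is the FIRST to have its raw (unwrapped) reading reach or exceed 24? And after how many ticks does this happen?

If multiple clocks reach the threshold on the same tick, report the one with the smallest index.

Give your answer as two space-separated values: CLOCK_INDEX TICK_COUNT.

Answer: 2 12

Derivation:
clock 0: start=0, rate=1.1, needs 24-0 = 24; ticks = ceil(24/1.1) = ceil(21.8182) = 22; reading at tick 22 = 0 + 1.1*22 = 24.2000
clock 1: start=4, rate=0.9, needs 24-4 = 20; ticks = ceil(20/0.9) = ceil(22.2222) = 23; reading at tick 23 = 4 + 0.9*23 = 24.7000
clock 2: start=1, rate=2.0, needs 24-1 = 23; ticks = ceil(23/2.0) = ceil(11.5000) = 12; reading at tick 12 = 1 + 2.0*12 = 25.0000
Minimum tick count = 12; winners = [2]; smallest index = 2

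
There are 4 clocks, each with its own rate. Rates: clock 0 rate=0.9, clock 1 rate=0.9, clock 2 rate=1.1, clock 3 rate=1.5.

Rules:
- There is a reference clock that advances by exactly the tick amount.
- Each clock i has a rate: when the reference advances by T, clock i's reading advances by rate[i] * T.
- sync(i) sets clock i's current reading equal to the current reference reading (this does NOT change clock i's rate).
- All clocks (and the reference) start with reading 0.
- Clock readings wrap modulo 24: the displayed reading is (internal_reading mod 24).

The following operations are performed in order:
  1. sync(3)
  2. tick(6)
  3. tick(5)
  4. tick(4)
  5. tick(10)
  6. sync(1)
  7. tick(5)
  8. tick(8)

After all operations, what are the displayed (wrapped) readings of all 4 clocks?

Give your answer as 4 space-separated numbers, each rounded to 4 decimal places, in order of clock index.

Answer: 10.2000 12.7000 17.8000 9.0000

Derivation:
After op 1 sync(3): ref=0.0000 raw=[0.0000 0.0000 0.0000 0.0000]
After op 2 tick(6): ref=6.0000 raw=[5.4000 5.4000 6.6000 9.0000]
After op 3 tick(5): ref=11.0000 raw=[9.9000 9.9000 12.1000 16.5000]
After op 4 tick(4): ref=15.0000 raw=[13.5000 13.5000 16.5000 22.5000]
After op 5 tick(10): ref=25.0000 raw=[22.5000 22.5000 27.5000 37.5000]
After op 6 sync(1): ref=25.0000 raw=[22.5000 25.0000 27.5000 37.5000]
After op 7 tick(5): ref=30.0000 raw=[27.0000 29.5000 33.0000 45.0000]
After op 8 tick(8): ref=38.0000 raw=[34.2000 36.7000 41.8000 57.0000]
Wrap final raw readings (mod 24): 34.2000 mod 24 = 10.2000; 36.7000 mod 24 = 12.7000; 41.8000 mod 24 = 17.8000; 57.0000 mod 24 = 9.0000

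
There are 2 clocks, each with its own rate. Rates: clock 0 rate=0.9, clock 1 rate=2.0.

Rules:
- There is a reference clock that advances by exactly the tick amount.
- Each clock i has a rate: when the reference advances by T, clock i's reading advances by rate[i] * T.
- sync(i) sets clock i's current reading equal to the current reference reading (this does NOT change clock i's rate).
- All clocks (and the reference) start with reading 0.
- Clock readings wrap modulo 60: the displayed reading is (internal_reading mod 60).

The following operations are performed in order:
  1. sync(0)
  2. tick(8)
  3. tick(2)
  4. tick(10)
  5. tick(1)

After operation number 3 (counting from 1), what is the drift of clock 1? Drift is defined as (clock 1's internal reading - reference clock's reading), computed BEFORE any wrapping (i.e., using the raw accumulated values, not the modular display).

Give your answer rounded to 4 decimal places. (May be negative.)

After op 1 sync(0): ref=0.0000 raw=[0.0000 0.0000]
After op 2 tick(8): ref=8.0000 raw=[7.2000 16.0000]
After op 3 tick(2): ref=10.0000 raw=[9.0000 20.0000]
Drift of clock 1 after op 3: 20.0000 - 10.0000 = 10.0000

Answer: 10.0000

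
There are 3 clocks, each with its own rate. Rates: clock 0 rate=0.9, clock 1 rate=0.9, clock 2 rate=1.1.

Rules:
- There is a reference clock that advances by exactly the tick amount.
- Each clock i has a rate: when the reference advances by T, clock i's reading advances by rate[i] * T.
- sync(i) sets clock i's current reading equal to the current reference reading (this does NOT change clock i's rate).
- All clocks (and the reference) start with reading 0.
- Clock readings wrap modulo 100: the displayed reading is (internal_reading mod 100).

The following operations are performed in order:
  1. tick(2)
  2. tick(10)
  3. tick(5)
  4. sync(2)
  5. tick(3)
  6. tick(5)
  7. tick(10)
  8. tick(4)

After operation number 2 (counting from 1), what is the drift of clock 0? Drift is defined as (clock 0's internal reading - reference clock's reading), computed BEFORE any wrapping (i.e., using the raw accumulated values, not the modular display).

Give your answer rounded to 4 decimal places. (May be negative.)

Answer: -1.2000

Derivation:
After op 1 tick(2): ref=2.0000 raw=[1.8000 1.8000 2.2000]
After op 2 tick(10): ref=12.0000 raw=[10.8000 10.8000 13.2000]
Drift of clock 0 after op 2: 10.8000 - 12.0000 = -1.2000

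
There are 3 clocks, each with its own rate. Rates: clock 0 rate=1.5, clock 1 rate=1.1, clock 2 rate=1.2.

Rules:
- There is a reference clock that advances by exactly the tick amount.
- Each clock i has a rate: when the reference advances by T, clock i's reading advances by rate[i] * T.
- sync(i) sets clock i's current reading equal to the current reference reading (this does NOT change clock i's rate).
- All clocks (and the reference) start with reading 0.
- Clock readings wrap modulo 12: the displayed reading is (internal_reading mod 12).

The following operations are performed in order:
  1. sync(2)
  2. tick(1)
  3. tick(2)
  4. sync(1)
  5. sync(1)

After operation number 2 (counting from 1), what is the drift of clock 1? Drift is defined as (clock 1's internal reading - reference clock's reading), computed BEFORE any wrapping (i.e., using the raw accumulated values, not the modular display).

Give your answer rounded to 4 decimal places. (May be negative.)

Answer: 0.1000

Derivation:
After op 1 sync(2): ref=0.0000 raw=[0.0000 0.0000 0.0000]
After op 2 tick(1): ref=1.0000 raw=[1.5000 1.1000 1.2000]
Drift of clock 1 after op 2: 1.1000 - 1.0000 = 0.1000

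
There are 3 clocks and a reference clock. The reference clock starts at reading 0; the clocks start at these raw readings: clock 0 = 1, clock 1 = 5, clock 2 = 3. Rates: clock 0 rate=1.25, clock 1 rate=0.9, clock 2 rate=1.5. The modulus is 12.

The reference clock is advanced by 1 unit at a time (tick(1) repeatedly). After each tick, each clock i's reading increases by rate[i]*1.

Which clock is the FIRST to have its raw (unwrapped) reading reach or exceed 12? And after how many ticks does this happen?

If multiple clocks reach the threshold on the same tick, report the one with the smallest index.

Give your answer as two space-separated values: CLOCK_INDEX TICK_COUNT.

clock 0: start=1, rate=1.25, needs 12-1 = 11; ticks = ceil(11/1.25) = ceil(8.8000) = 9; reading at tick 9 = 1 + 1.25*9 = 12.2500
clock 1: start=5, rate=0.9, needs 12-5 = 7; ticks = ceil(7/0.9) = ceil(7.7778) = 8; reading at tick 8 = 5 + 0.9*8 = 12.2000
clock 2: start=3, rate=1.5, needs 12-3 = 9; ticks = ceil(9/1.5) = ceil(6.0000) = 6; reading at tick 6 = 3 + 1.5*6 = 12.0000
Minimum tick count = 6; winners = [2]; smallest index = 2

Answer: 2 6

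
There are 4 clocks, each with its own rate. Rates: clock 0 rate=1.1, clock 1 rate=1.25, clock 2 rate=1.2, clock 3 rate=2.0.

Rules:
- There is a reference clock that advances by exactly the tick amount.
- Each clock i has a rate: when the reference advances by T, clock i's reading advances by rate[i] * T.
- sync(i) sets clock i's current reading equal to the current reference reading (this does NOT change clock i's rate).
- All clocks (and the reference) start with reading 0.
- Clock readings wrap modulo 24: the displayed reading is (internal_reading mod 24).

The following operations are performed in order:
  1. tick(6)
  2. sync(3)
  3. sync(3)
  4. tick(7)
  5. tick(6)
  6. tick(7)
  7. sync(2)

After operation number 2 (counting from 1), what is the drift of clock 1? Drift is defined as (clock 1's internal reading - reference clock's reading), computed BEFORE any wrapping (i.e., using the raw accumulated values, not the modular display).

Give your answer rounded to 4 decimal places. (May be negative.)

After op 1 tick(6): ref=6.0000 raw=[6.6000 7.5000 7.2000 12.0000]
After op 2 sync(3): ref=6.0000 raw=[6.6000 7.5000 7.2000 6.0000]
Drift of clock 1 after op 2: 7.5000 - 6.0000 = 1.5000

Answer: 1.5000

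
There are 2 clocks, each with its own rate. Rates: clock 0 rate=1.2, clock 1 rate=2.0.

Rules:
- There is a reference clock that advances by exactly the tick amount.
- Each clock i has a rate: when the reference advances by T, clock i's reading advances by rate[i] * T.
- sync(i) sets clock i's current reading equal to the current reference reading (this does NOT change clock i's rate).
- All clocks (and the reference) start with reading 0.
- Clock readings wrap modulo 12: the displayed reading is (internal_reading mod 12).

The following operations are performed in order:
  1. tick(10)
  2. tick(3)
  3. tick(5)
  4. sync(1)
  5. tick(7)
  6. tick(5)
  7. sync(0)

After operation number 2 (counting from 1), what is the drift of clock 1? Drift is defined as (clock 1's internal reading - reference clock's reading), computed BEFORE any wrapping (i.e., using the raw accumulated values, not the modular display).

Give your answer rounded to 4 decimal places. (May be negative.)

Answer: 13.0000

Derivation:
After op 1 tick(10): ref=10.0000 raw=[12.0000 20.0000]
After op 2 tick(3): ref=13.0000 raw=[15.6000 26.0000]
Drift of clock 1 after op 2: 26.0000 - 13.0000 = 13.0000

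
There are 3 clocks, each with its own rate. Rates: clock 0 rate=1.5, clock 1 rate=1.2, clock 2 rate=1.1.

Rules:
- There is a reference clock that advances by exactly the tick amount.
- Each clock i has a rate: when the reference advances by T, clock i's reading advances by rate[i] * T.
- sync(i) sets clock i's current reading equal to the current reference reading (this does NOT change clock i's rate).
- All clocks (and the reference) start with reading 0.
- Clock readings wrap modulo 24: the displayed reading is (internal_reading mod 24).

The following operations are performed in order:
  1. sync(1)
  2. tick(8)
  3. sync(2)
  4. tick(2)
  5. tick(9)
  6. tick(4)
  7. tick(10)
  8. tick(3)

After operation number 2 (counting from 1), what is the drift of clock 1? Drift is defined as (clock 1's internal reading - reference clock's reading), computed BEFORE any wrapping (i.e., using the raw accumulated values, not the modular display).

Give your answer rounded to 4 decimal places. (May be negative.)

After op 1 sync(1): ref=0.0000 raw=[0.0000 0.0000 0.0000]
After op 2 tick(8): ref=8.0000 raw=[12.0000 9.6000 8.8000]
Drift of clock 1 after op 2: 9.6000 - 8.0000 = 1.6000

Answer: 1.6000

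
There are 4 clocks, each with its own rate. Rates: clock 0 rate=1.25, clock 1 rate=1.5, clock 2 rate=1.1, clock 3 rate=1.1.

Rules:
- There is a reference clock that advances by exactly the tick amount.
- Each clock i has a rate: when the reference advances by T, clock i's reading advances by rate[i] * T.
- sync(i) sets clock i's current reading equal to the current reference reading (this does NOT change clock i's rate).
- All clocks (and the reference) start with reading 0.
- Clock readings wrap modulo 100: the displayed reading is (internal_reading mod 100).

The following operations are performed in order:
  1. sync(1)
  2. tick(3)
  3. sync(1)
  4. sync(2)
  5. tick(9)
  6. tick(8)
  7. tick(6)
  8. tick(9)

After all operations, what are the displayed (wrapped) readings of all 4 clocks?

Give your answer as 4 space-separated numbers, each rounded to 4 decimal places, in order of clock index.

Answer: 43.7500 51.0000 38.2000 38.5000

Derivation:
After op 1 sync(1): ref=0.0000 raw=[0.0000 0.0000 0.0000 0.0000]
After op 2 tick(3): ref=3.0000 raw=[3.7500 4.5000 3.3000 3.3000]
After op 3 sync(1): ref=3.0000 raw=[3.7500 3.0000 3.3000 3.3000]
After op 4 sync(2): ref=3.0000 raw=[3.7500 3.0000 3.0000 3.3000]
After op 5 tick(9): ref=12.0000 raw=[15.0000 16.5000 12.9000 13.2000]
After op 6 tick(8): ref=20.0000 raw=[25.0000 28.5000 21.7000 22.0000]
After op 7 tick(6): ref=26.0000 raw=[32.5000 37.5000 28.3000 28.6000]
After op 8 tick(9): ref=35.0000 raw=[43.7500 51.0000 38.2000 38.5000]
Wrap final raw readings (mod 100): 43.7500 mod 100 = 43.7500; 51.0000 mod 100 = 51.0000; 38.2000 mod 100 = 38.2000; 38.5000 mod 100 = 38.5000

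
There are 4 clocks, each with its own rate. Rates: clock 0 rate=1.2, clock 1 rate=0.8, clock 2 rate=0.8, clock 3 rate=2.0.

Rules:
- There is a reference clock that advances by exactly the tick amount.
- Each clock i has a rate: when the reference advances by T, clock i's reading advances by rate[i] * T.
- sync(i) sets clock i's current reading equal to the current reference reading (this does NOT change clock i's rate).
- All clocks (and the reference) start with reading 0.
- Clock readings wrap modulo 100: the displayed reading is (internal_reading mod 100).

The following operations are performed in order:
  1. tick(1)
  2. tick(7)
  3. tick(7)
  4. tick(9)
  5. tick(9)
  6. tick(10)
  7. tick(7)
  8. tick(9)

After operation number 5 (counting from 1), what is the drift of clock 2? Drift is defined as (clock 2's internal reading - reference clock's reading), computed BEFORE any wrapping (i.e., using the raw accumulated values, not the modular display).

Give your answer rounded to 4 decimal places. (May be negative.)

Answer: -6.6000

Derivation:
After op 1 tick(1): ref=1.0000 raw=[1.2000 0.8000 0.8000 2.0000]
After op 2 tick(7): ref=8.0000 raw=[9.6000 6.4000 6.4000 16.0000]
After op 3 tick(7): ref=15.0000 raw=[18.0000 12.0000 12.0000 30.0000]
After op 4 tick(9): ref=24.0000 raw=[28.8000 19.2000 19.2000 48.0000]
After op 5 tick(9): ref=33.0000 raw=[39.6000 26.4000 26.4000 66.0000]
Drift of clock 2 after op 5: 26.4000 - 33.0000 = -6.6000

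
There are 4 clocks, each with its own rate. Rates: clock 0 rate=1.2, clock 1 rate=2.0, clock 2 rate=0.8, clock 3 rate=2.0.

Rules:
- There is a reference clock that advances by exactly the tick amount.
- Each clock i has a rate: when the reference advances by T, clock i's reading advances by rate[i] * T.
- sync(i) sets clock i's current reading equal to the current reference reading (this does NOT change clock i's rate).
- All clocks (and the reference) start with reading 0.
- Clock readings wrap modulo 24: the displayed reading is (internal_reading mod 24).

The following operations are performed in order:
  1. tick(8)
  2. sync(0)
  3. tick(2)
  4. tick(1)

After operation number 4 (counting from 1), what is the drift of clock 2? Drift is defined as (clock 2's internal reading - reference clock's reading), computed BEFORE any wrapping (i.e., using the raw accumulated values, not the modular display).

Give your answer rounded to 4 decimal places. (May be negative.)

After op 1 tick(8): ref=8.0000 raw=[9.6000 16.0000 6.4000 16.0000]
After op 2 sync(0): ref=8.0000 raw=[8.0000 16.0000 6.4000 16.0000]
After op 3 tick(2): ref=10.0000 raw=[10.4000 20.0000 8.0000 20.0000]
After op 4 tick(1): ref=11.0000 raw=[11.6000 22.0000 8.8000 22.0000]
Drift of clock 2 after op 4: 8.8000 - 11.0000 = -2.2000

Answer: -2.2000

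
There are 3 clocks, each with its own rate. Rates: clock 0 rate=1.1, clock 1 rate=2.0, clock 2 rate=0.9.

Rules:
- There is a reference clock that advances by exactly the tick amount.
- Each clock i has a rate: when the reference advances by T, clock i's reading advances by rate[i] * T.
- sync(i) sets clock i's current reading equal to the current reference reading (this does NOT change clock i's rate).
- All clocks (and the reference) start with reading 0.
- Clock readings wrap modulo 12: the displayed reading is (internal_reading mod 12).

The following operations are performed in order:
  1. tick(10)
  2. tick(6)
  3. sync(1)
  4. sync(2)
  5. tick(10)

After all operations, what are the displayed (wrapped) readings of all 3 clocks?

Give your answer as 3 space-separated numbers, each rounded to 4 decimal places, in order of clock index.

After op 1 tick(10): ref=10.0000 raw=[11.0000 20.0000 9.0000]
After op 2 tick(6): ref=16.0000 raw=[17.6000 32.0000 14.4000]
After op 3 sync(1): ref=16.0000 raw=[17.6000 16.0000 14.4000]
After op 4 sync(2): ref=16.0000 raw=[17.6000 16.0000 16.0000]
After op 5 tick(10): ref=26.0000 raw=[28.6000 36.0000 25.0000]
Wrap final raw readings (mod 12): 28.6000 mod 12 = 4.6000; 36.0000 mod 12 = 0.0000; 25.0000 mod 12 = 1.0000

Answer: 4.6000 0.0000 1.0000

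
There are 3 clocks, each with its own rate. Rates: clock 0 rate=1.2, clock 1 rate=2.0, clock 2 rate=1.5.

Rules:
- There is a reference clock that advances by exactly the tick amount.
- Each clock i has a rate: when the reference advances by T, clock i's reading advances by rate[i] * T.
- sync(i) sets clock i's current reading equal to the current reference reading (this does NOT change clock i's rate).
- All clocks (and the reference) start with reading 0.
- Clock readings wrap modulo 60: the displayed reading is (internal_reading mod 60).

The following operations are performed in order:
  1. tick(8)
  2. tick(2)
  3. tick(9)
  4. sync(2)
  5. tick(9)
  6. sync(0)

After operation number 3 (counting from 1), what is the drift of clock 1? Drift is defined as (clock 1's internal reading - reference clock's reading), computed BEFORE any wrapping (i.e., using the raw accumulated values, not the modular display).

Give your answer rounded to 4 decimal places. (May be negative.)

Answer: 19.0000

Derivation:
After op 1 tick(8): ref=8.0000 raw=[9.6000 16.0000 12.0000]
After op 2 tick(2): ref=10.0000 raw=[12.0000 20.0000 15.0000]
After op 3 tick(9): ref=19.0000 raw=[22.8000 38.0000 28.5000]
Drift of clock 1 after op 3: 38.0000 - 19.0000 = 19.0000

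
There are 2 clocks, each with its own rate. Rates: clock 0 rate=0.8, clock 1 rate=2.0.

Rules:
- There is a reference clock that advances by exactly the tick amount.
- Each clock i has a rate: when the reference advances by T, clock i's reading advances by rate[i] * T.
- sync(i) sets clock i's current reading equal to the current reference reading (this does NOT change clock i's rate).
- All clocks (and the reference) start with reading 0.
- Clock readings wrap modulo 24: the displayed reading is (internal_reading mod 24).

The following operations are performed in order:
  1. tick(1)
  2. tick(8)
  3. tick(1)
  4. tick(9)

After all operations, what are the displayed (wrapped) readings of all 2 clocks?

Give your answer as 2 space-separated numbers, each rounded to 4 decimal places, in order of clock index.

After op 1 tick(1): ref=1.0000 raw=[0.8000 2.0000]
After op 2 tick(8): ref=9.0000 raw=[7.2000 18.0000]
After op 3 tick(1): ref=10.0000 raw=[8.0000 20.0000]
After op 4 tick(9): ref=19.0000 raw=[15.2000 38.0000]
Wrap final raw readings (mod 24): 15.2000 mod 24 = 15.2000; 38.0000 mod 24 = 14.0000

Answer: 15.2000 14.0000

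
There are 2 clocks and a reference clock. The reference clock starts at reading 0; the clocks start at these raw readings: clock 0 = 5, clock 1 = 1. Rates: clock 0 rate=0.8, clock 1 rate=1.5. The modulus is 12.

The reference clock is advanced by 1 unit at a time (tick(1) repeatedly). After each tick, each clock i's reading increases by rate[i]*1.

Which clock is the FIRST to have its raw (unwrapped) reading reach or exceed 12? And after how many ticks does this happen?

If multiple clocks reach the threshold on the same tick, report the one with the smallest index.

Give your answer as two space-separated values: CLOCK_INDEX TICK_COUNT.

Answer: 1 8

Derivation:
clock 0: start=5, rate=0.8, needs 12-5 = 7; ticks = ceil(7/0.8) = ceil(8.7500) = 9; reading at tick 9 = 5 + 0.8*9 = 12.2000
clock 1: start=1, rate=1.5, needs 12-1 = 11; ticks = ceil(11/1.5) = ceil(7.3333) = 8; reading at tick 8 = 1 + 1.5*8 = 13.0000
Minimum tick count = 8; winners = [1]; smallest index = 1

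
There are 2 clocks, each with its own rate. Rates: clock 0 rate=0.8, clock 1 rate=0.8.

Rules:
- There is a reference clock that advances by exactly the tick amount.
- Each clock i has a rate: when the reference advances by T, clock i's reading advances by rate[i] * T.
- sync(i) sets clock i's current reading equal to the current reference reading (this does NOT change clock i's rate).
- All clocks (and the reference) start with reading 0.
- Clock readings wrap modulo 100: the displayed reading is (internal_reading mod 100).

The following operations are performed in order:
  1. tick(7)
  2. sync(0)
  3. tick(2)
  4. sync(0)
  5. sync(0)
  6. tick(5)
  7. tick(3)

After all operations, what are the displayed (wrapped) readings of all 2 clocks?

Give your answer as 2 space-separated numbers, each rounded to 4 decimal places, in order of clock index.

Answer: 15.4000 13.6000

Derivation:
After op 1 tick(7): ref=7.0000 raw=[5.6000 5.6000]
After op 2 sync(0): ref=7.0000 raw=[7.0000 5.6000]
After op 3 tick(2): ref=9.0000 raw=[8.6000 7.2000]
After op 4 sync(0): ref=9.0000 raw=[9.0000 7.2000]
After op 5 sync(0): ref=9.0000 raw=[9.0000 7.2000]
After op 6 tick(5): ref=14.0000 raw=[13.0000 11.2000]
After op 7 tick(3): ref=17.0000 raw=[15.4000 13.6000]
Wrap final raw readings (mod 100): 15.4000 mod 100 = 15.4000; 13.6000 mod 100 = 13.6000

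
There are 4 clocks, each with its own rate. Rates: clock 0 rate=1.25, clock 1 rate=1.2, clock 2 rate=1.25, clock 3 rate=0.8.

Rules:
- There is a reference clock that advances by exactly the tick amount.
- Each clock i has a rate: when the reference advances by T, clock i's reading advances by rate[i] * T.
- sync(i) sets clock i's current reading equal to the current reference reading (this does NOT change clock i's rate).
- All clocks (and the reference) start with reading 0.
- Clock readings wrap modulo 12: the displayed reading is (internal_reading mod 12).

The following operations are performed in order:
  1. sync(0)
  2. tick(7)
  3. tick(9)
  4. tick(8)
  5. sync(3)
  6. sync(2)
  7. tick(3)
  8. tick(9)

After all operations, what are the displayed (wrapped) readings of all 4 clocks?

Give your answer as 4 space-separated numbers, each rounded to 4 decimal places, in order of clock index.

Answer: 9.0000 7.2000 3.0000 9.6000

Derivation:
After op 1 sync(0): ref=0.0000 raw=[0.0000 0.0000 0.0000 0.0000]
After op 2 tick(7): ref=7.0000 raw=[8.7500 8.4000 8.7500 5.6000]
After op 3 tick(9): ref=16.0000 raw=[20.0000 19.2000 20.0000 12.8000]
After op 4 tick(8): ref=24.0000 raw=[30.0000 28.8000 30.0000 19.2000]
After op 5 sync(3): ref=24.0000 raw=[30.0000 28.8000 30.0000 24.0000]
After op 6 sync(2): ref=24.0000 raw=[30.0000 28.8000 24.0000 24.0000]
After op 7 tick(3): ref=27.0000 raw=[33.7500 32.4000 27.7500 26.4000]
After op 8 tick(9): ref=36.0000 raw=[45.0000 43.2000 39.0000 33.6000]
Wrap final raw readings (mod 12): 45.0000 mod 12 = 9.0000; 43.2000 mod 12 = 7.2000; 39.0000 mod 12 = 3.0000; 33.6000 mod 12 = 9.6000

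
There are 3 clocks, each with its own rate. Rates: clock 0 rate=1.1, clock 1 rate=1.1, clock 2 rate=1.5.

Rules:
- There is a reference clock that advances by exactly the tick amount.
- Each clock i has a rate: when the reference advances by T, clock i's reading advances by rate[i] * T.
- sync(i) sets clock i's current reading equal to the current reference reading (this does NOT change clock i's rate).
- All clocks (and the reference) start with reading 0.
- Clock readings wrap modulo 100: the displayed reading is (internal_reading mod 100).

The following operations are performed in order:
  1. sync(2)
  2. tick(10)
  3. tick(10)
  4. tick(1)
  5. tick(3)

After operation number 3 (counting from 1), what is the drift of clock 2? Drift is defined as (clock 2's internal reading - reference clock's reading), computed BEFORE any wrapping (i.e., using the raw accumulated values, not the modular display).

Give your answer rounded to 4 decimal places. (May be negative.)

After op 1 sync(2): ref=0.0000 raw=[0.0000 0.0000 0.0000]
After op 2 tick(10): ref=10.0000 raw=[11.0000 11.0000 15.0000]
After op 3 tick(10): ref=20.0000 raw=[22.0000 22.0000 30.0000]
Drift of clock 2 after op 3: 30.0000 - 20.0000 = 10.0000

Answer: 10.0000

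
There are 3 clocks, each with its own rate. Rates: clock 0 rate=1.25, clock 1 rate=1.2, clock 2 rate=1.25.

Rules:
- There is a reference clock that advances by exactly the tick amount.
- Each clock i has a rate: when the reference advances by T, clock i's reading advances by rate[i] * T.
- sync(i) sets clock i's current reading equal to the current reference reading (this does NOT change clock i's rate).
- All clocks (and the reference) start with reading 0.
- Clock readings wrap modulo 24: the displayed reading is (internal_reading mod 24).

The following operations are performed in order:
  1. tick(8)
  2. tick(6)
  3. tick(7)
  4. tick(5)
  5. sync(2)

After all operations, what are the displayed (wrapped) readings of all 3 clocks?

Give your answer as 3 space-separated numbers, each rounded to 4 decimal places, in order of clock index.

After op 1 tick(8): ref=8.0000 raw=[10.0000 9.6000 10.0000]
After op 2 tick(6): ref=14.0000 raw=[17.5000 16.8000 17.5000]
After op 3 tick(7): ref=21.0000 raw=[26.2500 25.2000 26.2500]
After op 4 tick(5): ref=26.0000 raw=[32.5000 31.2000 32.5000]
After op 5 sync(2): ref=26.0000 raw=[32.5000 31.2000 26.0000]
Wrap final raw readings (mod 24): 32.5000 mod 24 = 8.5000; 31.2000 mod 24 = 7.2000; 26.0000 mod 24 = 2.0000

Answer: 8.5000 7.2000 2.0000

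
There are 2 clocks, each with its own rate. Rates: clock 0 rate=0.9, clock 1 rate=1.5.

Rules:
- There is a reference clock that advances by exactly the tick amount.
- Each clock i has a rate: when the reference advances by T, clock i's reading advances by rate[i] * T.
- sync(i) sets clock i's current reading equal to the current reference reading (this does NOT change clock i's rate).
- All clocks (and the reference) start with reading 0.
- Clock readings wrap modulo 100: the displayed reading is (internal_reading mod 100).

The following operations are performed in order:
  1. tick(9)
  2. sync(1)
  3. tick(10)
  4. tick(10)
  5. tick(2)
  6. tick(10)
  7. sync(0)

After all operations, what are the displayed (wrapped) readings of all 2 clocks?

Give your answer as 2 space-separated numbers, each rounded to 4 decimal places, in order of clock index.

Answer: 41.0000 57.0000

Derivation:
After op 1 tick(9): ref=9.0000 raw=[8.1000 13.5000]
After op 2 sync(1): ref=9.0000 raw=[8.1000 9.0000]
After op 3 tick(10): ref=19.0000 raw=[17.1000 24.0000]
After op 4 tick(10): ref=29.0000 raw=[26.1000 39.0000]
After op 5 tick(2): ref=31.0000 raw=[27.9000 42.0000]
After op 6 tick(10): ref=41.0000 raw=[36.9000 57.0000]
After op 7 sync(0): ref=41.0000 raw=[41.0000 57.0000]
Wrap final raw readings (mod 100): 41.0000 mod 100 = 41.0000; 57.0000 mod 100 = 57.0000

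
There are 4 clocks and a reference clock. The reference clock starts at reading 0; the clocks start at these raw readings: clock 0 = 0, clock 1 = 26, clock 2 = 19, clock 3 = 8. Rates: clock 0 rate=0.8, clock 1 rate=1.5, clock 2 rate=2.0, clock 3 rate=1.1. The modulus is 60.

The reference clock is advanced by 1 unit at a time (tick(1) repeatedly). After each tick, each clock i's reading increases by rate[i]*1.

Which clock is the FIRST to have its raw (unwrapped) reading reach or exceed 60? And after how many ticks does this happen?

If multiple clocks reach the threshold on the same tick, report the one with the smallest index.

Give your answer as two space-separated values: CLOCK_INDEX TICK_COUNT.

Answer: 2 21

Derivation:
clock 0: start=0, rate=0.8, needs 60-0 = 60; ticks = ceil(60/0.8) = ceil(75.0000) = 75; reading at tick 75 = 0 + 0.8*75 = 60.0000
clock 1: start=26, rate=1.5, needs 60-26 = 34; ticks = ceil(34/1.5) = ceil(22.6667) = 23; reading at tick 23 = 26 + 1.5*23 = 60.5000
clock 2: start=19, rate=2.0, needs 60-19 = 41; ticks = ceil(41/2.0) = ceil(20.5000) = 21; reading at tick 21 = 19 + 2.0*21 = 61.0000
clock 3: start=8, rate=1.1, needs 60-8 = 52; ticks = ceil(52/1.1) = ceil(47.2727) = 48; reading at tick 48 = 8 + 1.1*48 = 60.8000
Minimum tick count = 21; winners = [2]; smallest index = 2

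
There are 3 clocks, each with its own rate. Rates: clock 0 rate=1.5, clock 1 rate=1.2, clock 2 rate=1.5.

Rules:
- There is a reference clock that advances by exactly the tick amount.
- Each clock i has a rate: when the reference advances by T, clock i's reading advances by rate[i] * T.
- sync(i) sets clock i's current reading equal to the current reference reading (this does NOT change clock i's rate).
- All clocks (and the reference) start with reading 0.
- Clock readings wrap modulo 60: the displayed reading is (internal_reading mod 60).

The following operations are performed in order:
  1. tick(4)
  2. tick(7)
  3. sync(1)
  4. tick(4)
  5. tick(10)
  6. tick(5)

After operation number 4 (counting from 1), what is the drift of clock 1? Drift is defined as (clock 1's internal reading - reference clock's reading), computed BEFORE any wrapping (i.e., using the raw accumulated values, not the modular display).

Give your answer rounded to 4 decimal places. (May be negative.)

Answer: 0.8000

Derivation:
After op 1 tick(4): ref=4.0000 raw=[6.0000 4.8000 6.0000]
After op 2 tick(7): ref=11.0000 raw=[16.5000 13.2000 16.5000]
After op 3 sync(1): ref=11.0000 raw=[16.5000 11.0000 16.5000]
After op 4 tick(4): ref=15.0000 raw=[22.5000 15.8000 22.5000]
Drift of clock 1 after op 4: 15.8000 - 15.0000 = 0.8000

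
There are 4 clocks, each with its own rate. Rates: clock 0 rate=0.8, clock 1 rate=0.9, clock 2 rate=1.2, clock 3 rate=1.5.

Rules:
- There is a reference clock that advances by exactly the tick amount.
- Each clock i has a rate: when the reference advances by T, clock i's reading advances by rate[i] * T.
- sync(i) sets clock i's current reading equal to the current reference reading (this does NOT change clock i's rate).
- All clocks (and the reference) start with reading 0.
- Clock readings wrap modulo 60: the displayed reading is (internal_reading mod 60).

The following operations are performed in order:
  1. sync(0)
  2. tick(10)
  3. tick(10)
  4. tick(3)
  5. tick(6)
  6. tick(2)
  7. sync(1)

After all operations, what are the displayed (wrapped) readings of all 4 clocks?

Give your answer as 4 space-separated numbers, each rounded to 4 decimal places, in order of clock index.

Answer: 24.8000 31.0000 37.2000 46.5000

Derivation:
After op 1 sync(0): ref=0.0000 raw=[0.0000 0.0000 0.0000 0.0000]
After op 2 tick(10): ref=10.0000 raw=[8.0000 9.0000 12.0000 15.0000]
After op 3 tick(10): ref=20.0000 raw=[16.0000 18.0000 24.0000 30.0000]
After op 4 tick(3): ref=23.0000 raw=[18.4000 20.7000 27.6000 34.5000]
After op 5 tick(6): ref=29.0000 raw=[23.2000 26.1000 34.8000 43.5000]
After op 6 tick(2): ref=31.0000 raw=[24.8000 27.9000 37.2000 46.5000]
After op 7 sync(1): ref=31.0000 raw=[24.8000 31.0000 37.2000 46.5000]
Wrap final raw readings (mod 60): 24.8000 mod 60 = 24.8000; 31.0000 mod 60 = 31.0000; 37.2000 mod 60 = 37.2000; 46.5000 mod 60 = 46.5000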